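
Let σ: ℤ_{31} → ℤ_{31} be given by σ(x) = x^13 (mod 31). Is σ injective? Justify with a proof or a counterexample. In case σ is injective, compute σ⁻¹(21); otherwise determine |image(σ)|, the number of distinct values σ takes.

11

Since 31 is prime, the nonzero elements of ℤ_{31} form a cyclic group of order 30.
As gcd(13, 30) = 1, raising to the 13th power is a bijection on this group: if a^13 ≡ b^13 then (ab^{−1})^13 = 1, and the only element of order dividing gcd(13, 30) = 1 is 1, so a = b.
With σ(0) = 0 this makes σ injective on all of ℤ_{31}, hence bijective (finite equal-size domain and codomain). In particular σ is injective.
Since σ is injective, we find the preimage of 21. The inverse of x ↦ x^13 on (ℤ_{31})^× is x ↦ x^7, because 13·7 = 91 = 3·30 + 1 ≡ 1 (mod 30) and x^{30} = 1 for x ≠ 0 (Fermat). So σ⁻¹(21) = 21^7 mod 31.
Repeated squaring mod 31: 21^1 ≡ 21, 21^2 ≡ 21² = 441 ≡ 7, 21^4 ≡ 7² = 49 ≡ 18. Since 7 = 4 + 2 + 1, 21^7 ≡ 18·7·21: 18·7 = 126 ≡ 2, then 2·21 = 42 ≡ 11. So 21^7 ≡ 11 (mod 31).
Hence σ⁻¹(21) = 11.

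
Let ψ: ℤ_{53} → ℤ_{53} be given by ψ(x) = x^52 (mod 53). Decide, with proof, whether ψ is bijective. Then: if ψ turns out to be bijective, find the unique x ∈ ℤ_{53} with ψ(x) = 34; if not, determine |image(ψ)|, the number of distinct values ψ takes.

ψ(1) = 1^52 = 1.
ψ(2): Repeated squaring mod 53: 2^1 ≡ 2, 2^2 ≡ 2² = 4, 2^4 ≡ 4² = 16, 2^8 ≡ 16² = 256 ≡ 44, 2^16 ≡ 44² = 1936 ≡ 28, 2^32 ≡ 28² = 784 ≡ 42. Since 52 = 32 + 16 + 4, 2^52 ≡ 42·28·16: 42·28 = 1176 ≡ 10, then 10·16 = 160 ≡ 1. So 2^52 ≡ 1 (mod 53).
So ψ(1) = ψ(2) = 1 while 1 ≠ 2, thus ψ is not injective, hence not bijective.
Since ψ is not bijective, we determine |image(ψ)|. Computing x^52 mod 53 for each x (by repeated squaring, reducing mod 53 at every step), the values ψ(0), ψ(1), …, ψ(52) are: 0, 1, 1, 1, 1, 1, 1, 1, 1, 1, 1, 1, 1, 1, 1, 1, 1, 1, 1, 1, 1, 1, 1, 1, 1, 1, 1, 1, 1, 1, 1, 1, 1, 1, 1, 1, 1, 1, 1, 1, 1, 1, 1, 1, 1, 1, 1, 1, 1, 1, 1, 1, 1.
The distinct values are {0, 1}; there are 2 of them.

2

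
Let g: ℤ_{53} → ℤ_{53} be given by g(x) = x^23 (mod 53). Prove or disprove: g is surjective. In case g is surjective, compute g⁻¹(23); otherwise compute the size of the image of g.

30

Since 53 is prime, the nonzero elements of ℤ_{53} form a cyclic group of order 52.
As gcd(23, 52) = 1, raising to the 23rd power is a bijection on this group: if a^23 ≡ b^23 then (ab^{−1})^23 = 1, and the only element of order dividing gcd(23, 52) = 1 is 1, so a = b.
With g(0) = 0 this makes g injective on all of ℤ_{53}, hence bijective (finite equal-size domain and codomain). In particular g is surjective.
Since g is surjective, we find the preimage of 23. The inverse of x ↦ x^23 on (ℤ_{53})^× is x ↦ x^43, because 23·43 = 989 = 19·52 + 1 ≡ 1 (mod 52) and x^{52} = 1 for x ≠ 0 (Fermat). So g⁻¹(23) = 23^43 mod 53.
Repeated squaring mod 53: 23^1 ≡ 23, 23^2 ≡ 23² = 529 ≡ 52, 23^4 ≡ 52² = 2704 ≡ 1, 23^8 ≡ 1² = 1, 23^16 ≡ 1² = 1, 23^32 ≡ 1² = 1. Since 43 = 32 + 8 + 2 + 1, 23^43 ≡ 1·1·52·23: 1·1 = 1, then 1·52 = 52, then 52·23 = 1196 ≡ 30. So 23^43 ≡ 30 (mod 53).
Hence g⁻¹(23) = 30.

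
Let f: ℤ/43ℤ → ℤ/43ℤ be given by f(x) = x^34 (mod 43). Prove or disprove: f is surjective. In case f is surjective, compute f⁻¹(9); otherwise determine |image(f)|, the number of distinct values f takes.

22

f(21): Repeated squaring mod 43: 21^1 ≡ 21, 21^2 ≡ 21² = 441 ≡ 11, 21^4 ≡ 11² = 121 ≡ 35, 21^8 ≡ 35² = 1225 ≡ 21, 21^16 ≡ 21² = 441 ≡ 11, 21^32 ≡ 11² = 121 ≡ 35. Since 34 = 32 + 2, 21^34 ≡ 35·11: 35·11 = 385 ≡ 41. So 21^34 ≡ 41 (mod 43).
f(22): Repeated squaring mod 43: 22^1 ≡ 22, 22^2 ≡ 22² = 484 ≡ 11, 22^4 ≡ 11² = 121 ≡ 35, 22^8 ≡ 35² = 1225 ≡ 21, 22^16 ≡ 21² = 441 ≡ 11, 22^32 ≡ 11² = 121 ≡ 35. Since 34 = 32 + 2, 22^34 ≡ 35·11: 35·11 = 385 ≡ 41. So 22^34 ≡ 41 (mod 43).
So f(21) = f(22) = 41 while 21 ≠ 22, thus f is not injective.
A non-injective map from the 43-element set ℤ/43ℤ to itself takes at most 42 distinct values, so it cannot be surjective. Thus f is not surjective.
Since f is not surjective, we determine |image(f)|. Computing x^34 mod 43 for each x (by repeated squaring, reducing mod 43 at every step), the values f(0), f(1), …, f(42) are: 0, 1, 21, 31, 11, 10, 6, 36, 16, 15, 38, 4, 40, 17, 25, 9, 35, 13, 14, 23, 24, 41, 41, 24, 23, 14, 13, 35, 9, 25, 17, 40, 4, 38, 15, 16, 36, 6, 10, 11, 31, 21, 1.
The distinct values are {0, 1, 4, 6, 9, 10, 11, 13, 14, 15, 16, 17, 21, 23, 24, 25, 31, 35, 36, 38, 40, 41}; there are 22 of them.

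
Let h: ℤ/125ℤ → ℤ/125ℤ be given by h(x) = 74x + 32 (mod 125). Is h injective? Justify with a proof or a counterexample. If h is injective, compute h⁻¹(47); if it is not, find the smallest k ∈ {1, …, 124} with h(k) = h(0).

If h(s) = h(t), then 74s ≡ 74t (mod 125). Because gcd(74, 125) = 1, we may cancel 74 to get s ≡ t (mod 125).
Therefore h is injective.
We now compute 74⁻¹ mod 125 explicitly. Euclid's algorithm: 125 = 1·74 + 51, 74 = 1·51 + 23, 51 = 2·23 + 5, 23 = 4·5 + 3, 5 = 1·3 + 2, 3 = 1·2 + 1; back-substituting gives 1 = 49·74 − 29·125, so 74⁻¹ ≡ 49 (mod 125).
Since h is injective, we find h⁻¹(47): we need 74x ≡ 47 − 32 ≡ 15 (mod 125). Using 74⁻¹ = 49: x ≡ 49·15 = 735 = 5·125 + 110, so x = 110.
Check: h(110) = 74·110 + 32 = 8172 = 65·125 + 47 ≡ 47 (mod 125).

110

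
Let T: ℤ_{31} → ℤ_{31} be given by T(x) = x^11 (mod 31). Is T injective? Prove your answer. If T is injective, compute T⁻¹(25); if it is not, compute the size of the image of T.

5

Since 31 is prime, the nonzero elements of ℤ_{31} form a cyclic group of order 30.
As gcd(11, 30) = 1, raising to the 11th power is a bijection on this group: if u^11 ≡ v^11 then (uv^{−1})^11 = 1, and the only element of order dividing gcd(11, 30) = 1 is 1, so u = v.
With T(0) = 0 this makes T injective on all of ℤ_{31}, hence bijective (finite equal-size domain and codomain). In particular T is injective.
Since T is injective, we find the preimage of 25. The inverse of x ↦ x^11 on (ℤ_{31})^× is x ↦ x^11, because 11·11 = 121 = 4·30 + 1 ≡ 1 (mod 30) and x^{30} = 1 for x ≠ 0 (Fermat). So T⁻¹(25) = 25^11 mod 31.
Repeated squaring mod 31: 25^1 ≡ 25, 25^2 ≡ 25² = 625 ≡ 5, 25^4 ≡ 5² = 25, 25^8 ≡ 25² = 625 ≡ 5. Since 11 = 8 + 2 + 1, 25^11 ≡ 5·5·25: 5·5 = 25, then 25·25 = 625 ≡ 5. So 25^11 ≡ 5 (mod 31).
Hence T⁻¹(25) = 5.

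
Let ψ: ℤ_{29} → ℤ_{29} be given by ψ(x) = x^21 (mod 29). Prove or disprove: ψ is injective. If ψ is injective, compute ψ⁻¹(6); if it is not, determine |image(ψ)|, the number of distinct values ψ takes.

ψ(2): Repeated squaring mod 29: 2^1 ≡ 2, 2^2 ≡ 2² = 4, 2^4 ≡ 4² = 16, 2^8 ≡ 16² = 256 ≡ 24, 2^16 ≡ 24² = 576 ≡ 25. Since 21 = 16 + 4 + 1, 2^21 ≡ 25·16·2: 25·16 = 400 ≡ 23, then 23·2 = 46 ≡ 17. So 2^21 ≡ 17 (mod 29).
ψ(3): Repeated squaring mod 29: 3^1 ≡ 3, 3^2 ≡ 3² = 9, 3^4 ≡ 9² = 81 ≡ 23, 3^8 ≡ 23² = 529 ≡ 7, 3^16 ≡ 7² = 49 ≡ 20. Since 21 = 16 + 4 + 1, 3^21 ≡ 20·23·3: 20·23 = 460 ≡ 25, then 25·3 = 75 ≡ 17. So 3^21 ≡ 17 (mod 29).
So ψ(2) = ψ(3) = 17 while 2 ≠ 3, hence ψ is not injective.
Since ψ is not injective, we determine |image(ψ)|. Computing x^21 mod 29 for each x (by repeated squaring, reducing mod 29 at every step), the values ψ(0), ψ(1), …, ψ(28) are: 0, 1, 17, 17, 28, 28, 28, 1, 12, 28, 12, 17, 12, 28, 17, 12, 1, 17, 12, 17, 1, 17, 28, 1, 1, 1, 12, 12, 28.
The distinct values are {0, 1, 12, 17, 28}; there are 5 of them.

5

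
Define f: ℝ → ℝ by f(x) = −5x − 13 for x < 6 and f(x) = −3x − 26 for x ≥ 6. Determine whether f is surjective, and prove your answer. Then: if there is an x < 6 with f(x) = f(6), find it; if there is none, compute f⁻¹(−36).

Both pieces are strictly decreasing (slopes −5 and −3), so each is injective on its own interval.
The left piece maps (−∞, 6) onto (−43, ∞); the right piece maps [6, ∞) onto (−∞, −44].
The union (−43, ∞) ∪ (−∞, −44] omits the interval between −43 and −44; in particular −43 has no preimage. So f is not surjective.
Because the two images are disjoint, no x < 6 has f(x) = f(6), so we compute f⁻¹(−36): −36 lies in (−43, ∞), so solve −5x − 13 = −36: x = (−36 + 13)/(−5) = 23/5.

23/5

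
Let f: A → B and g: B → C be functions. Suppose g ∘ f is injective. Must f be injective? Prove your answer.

Suppose f(x_1) = f(x_2). Applying g: (g ∘ f)(x_1) = (g ∘ f)(x_2). Since g ∘ f is injective, x_1 = x_2. Hence f is injective.

injective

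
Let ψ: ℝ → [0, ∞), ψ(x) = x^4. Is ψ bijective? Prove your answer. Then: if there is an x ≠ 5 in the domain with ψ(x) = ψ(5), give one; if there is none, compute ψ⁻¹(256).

-5

ψ(5) = 625 = (−5)^4 = ψ(−5) (since 4 is even), with 5 ≠ −5. So ψ is not injective, hence not bijective.
For the follow-up, such an x exists: taking x = −5 ∈ ℝ gives ψ(−5) = 625 = ψ(5) with −5 ≠ 5.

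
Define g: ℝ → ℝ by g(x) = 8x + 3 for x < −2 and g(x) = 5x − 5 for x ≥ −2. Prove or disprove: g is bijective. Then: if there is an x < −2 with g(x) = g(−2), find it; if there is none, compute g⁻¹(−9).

Both pieces are strictly increasing (slopes 8 and 5), so each is injective on its own interval.
The left piece maps (−∞, −2) onto (−∞, −13); the right piece maps [−2, ∞) onto [−15, ∞).
These images overlap. In particular g(−2) = −15 (right piece), and solving 8x + 3 = −15 on the left piece gives x = −9/4 < −2.
So g(−9/4) = g(−2) with −9/4 ≠ −2, and g is not injective, hence not bijective. This x = −9/4 is the requested value below −2.

-9/4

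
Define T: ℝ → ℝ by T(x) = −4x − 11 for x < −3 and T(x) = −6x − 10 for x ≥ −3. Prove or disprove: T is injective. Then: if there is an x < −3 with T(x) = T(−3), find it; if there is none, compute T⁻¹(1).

-19/4

Both pieces are strictly decreasing (slopes −4 and −6), so each is injective on its own interval.
The left piece maps (−∞, −3) onto (1, ∞); the right piece maps [−3, ∞) onto (−∞, 8].
These images overlap. In particular T(−3) = 8 (right piece), and solving −4x − 11 = 8 on the left piece gives x = −19/4 < −3.
So T(−19/4) = T(−3) with −19/4 ≠ −3, and T is not injective. This x = −19/4 is the requested value below −3.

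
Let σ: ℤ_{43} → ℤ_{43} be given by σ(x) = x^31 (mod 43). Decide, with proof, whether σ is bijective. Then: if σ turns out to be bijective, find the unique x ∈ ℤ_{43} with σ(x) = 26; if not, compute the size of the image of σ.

Since 43 is prime, the nonzero elements of ℤ_{43} form a cyclic group of order 42.
As gcd(31, 42) = 1, raising to the 31st power is a bijection on this group: if u^31 ≡ v^31 then (uv^{−1})^31 = 1, and the only element of order dividing gcd(31, 42) = 1 is 1, so u = v.
With σ(0) = 0 this makes σ injective on all of ℤ_{43}, hence bijective (finite equal-size domain and codomain). In particular σ is bijective.
Since σ is bijective, we find the preimage of 26. The inverse of x ↦ x^31 on (ℤ_{43})^× is x ↦ x^19, because 31·19 = 589 = 14·42 + 1 ≡ 1 (mod 42) and x^{42} = 1 for x ≠ 0 (Fermat). So σ⁻¹(26) = 26^19 mod 43.
Repeated squaring mod 43: 26^1 ≡ 26, 26^2 ≡ 26² = 676 ≡ 31, 26^4 ≡ 31² = 961 ≡ 15, 26^8 ≡ 15² = 225 ≡ 10, 26^16 ≡ 10² = 100 ≡ 14. Since 19 = 16 + 2 + 1, 26^19 ≡ 14·31·26: 14·31 = 434 ≡ 4, then 4·26 = 104 ≡ 18. So 26^19 ≡ 18 (mod 43).
Hence σ⁻¹(26) = 18.

18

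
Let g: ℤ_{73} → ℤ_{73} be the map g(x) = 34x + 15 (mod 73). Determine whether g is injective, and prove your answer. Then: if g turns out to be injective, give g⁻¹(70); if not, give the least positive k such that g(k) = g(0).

Suppose g(x_1) = g(x_2) in ℤ_{73}. Then 34x_1 + 15 ≡ 34x_2 + 15 (mod 73), therefore 34(x_1 − x_2) ≡ 0 (mod 73).
Since gcd(34, 73) = 1, 34 is invertible modulo 73, hence x_1 − x_2 ≡ 0 (mod 73), i.e. x_1 = x_2.
Hence g is injective.
We now compute 34⁻¹ mod 73 explicitly. Euclid's algorithm: 73 = 2·34 + 5, 34 = 6·5 + 4, 5 = 1·4 + 1; back-substituting gives 1 = 58·34 − 27·73, so 34⁻¹ ≡ 58 (mod 73).
Since g is injective, we find g⁻¹(70): we need 34x ≡ 70 − 15 ≡ 55 (mod 73). Using 34⁻¹ = 58: x ≡ 58·55 = 3190 = 43·73 + 51, so x = 51.
Check: g(51) = 34·51 + 15 = 1749 = 23·73 + 70 ≡ 70 (mod 73).

51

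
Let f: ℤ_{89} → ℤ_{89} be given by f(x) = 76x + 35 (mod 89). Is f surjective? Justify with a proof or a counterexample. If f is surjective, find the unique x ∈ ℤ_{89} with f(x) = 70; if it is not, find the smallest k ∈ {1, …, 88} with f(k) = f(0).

11

Recall that surjectivity means every element of the codomain has a preimage under f.
Since gcd(76, 89) = 1, 76 is invertible modulo 89. Euclid's algorithm: 89 = 1·76 + 13, 76 = 5·13 + 11, 13 = 1·11 + 2, 11 = 5·2 + 1; back-substituting gives 1 = 41·76 − 35·89, so 76⁻¹ ≡ 41 (mod 89).
Then y ↦ 41(y − 35) is a two-sided inverse to f, so every y ∈ ℤ_{89} has a preimage.
So f is surjective.
Since f is surjective, we compute f⁻¹(70): solve 76x + 35 ≡ 70 (mod 89), i.e. 76x ≡ 35 (mod 89).
Multiplying by 76⁻¹ = 41 gives x ≡ 41·35 = 1435 = 16·89 + 11 ≡ 11 (mod 89).
Check: f(11) = 76·11 + 35 = 871 = 9·89 + 70 ≡ 70 (mod 89).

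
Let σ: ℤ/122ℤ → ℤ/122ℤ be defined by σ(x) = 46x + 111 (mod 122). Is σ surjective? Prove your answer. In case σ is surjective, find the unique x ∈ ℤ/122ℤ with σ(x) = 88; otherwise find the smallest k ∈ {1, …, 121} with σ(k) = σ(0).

61

By definition, σ is surjective if every y in the codomain equals σ(x) for some x in the domain.
Since gcd(46, 122) = 2, we have 46x ≡ 0 (mod 2) for all x, so σ(x) ≡ 1 (mod 2).
But 0 ≢ 1 (mod 2), so 0 ∈ ℤ/122ℤ has no preimage. Thus σ is not surjective.
Since σ is not surjective, we find the least positive k with σ(k) = σ(0): this means 46k ≡ 0 (mod 122), i.e. 122 ∣ 46k. Since gcd(46, 122) = 2, dividing through by 2 this holds exactly when 61 ∣ 23k, and as gcd(23, 61) = 1, exactly when 61 ∣ k.
The smallest positive such k is 61.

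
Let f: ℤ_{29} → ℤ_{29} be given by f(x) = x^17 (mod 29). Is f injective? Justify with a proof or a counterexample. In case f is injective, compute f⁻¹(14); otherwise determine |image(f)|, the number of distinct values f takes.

Since 29 is prime, the nonzero elements of ℤ_{29} form a cyclic group of order 28.
As gcd(17, 28) = 1, raising to the 17th power is a bijection on this group: if s^17 ≡ t^17 then (st^{−1})^17 = 1, and the only element of order dividing gcd(17, 28) = 1 is 1, so s = t.
With f(0) = 0 this makes f injective on all of ℤ_{29}, hence bijective (finite equal-size domain and codomain). In particular f is injective.
Since f is injective, we find the preimage of 14. The inverse of x ↦ x^17 on (ℤ_{29})^× is x ↦ x^5, because 17·5 = 85 = 3·28 + 1 ≡ 1 (mod 28) and x^{28} = 1 for x ≠ 0 (Fermat). So f⁻¹(14) = 14^5 mod 29.
Repeated squaring mod 29: 14^1 ≡ 14, 14^2 ≡ 14² = 196 ≡ 22, 14^4 ≡ 22² = 484 ≡ 20. Since 5 = 4 + 1, 14^5 ≡ 20·14: 20·14 = 280 ≡ 19. So 14^5 ≡ 19 (mod 29).
Hence f⁻¹(14) = 19.

19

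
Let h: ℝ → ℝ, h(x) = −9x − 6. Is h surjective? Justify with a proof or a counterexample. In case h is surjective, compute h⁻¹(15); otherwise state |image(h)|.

For any y ∈ ℝ, x = (y + 6)/(−9) satisfies h(x) = y.
Therefore h is surjective.
Since h is surjective, we compute h⁻¹(15) = (15 + 6)/(−9) = −7/3.

-7/3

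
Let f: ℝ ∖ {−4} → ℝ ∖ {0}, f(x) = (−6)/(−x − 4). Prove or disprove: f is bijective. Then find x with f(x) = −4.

Suppose f(s) = f(t). Cross-multiplying: (−6)(−t − 4) = (−6)(−s − 4).
Expanding both sides and cancelling the symmetric terms leaves −6·(s − t) = 0. Since −6 ≠ 0, s = t. So f is injective.
For any y ≠ 0, solving y(−x − 4) = −6 for x gives a well-defined x ≠ −4. So f is surjective.
Thus f is bijective.
Solving f(x) = −4: cross-multiplying gives −6 = −4(−x − 4), which rearranges to −4x = 22, so x = −11/2.

-11/2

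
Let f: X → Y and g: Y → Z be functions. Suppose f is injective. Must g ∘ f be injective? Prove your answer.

No. Take X = Y = Z = {1, 2, 3}, f = identity (injective), and g(x) = 1 for every x.
Then (g ∘ f)(1) = 1 = (g ∘ f)(3) with 1 ≠ 3, so g ∘ f is not injective.

not injective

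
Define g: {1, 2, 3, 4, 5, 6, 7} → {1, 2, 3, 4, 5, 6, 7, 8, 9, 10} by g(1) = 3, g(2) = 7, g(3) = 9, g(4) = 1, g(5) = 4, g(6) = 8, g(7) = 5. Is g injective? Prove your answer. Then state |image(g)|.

The values g(1), …, g(7) are 3, 7, 9, 1, 4, 8, 5 — all distinct.
So g(s) = g(t) only when s = t, and g is injective.
The image of g is {1, 3, 4, 5, 7, 8, 9}, which has 7 elements.

7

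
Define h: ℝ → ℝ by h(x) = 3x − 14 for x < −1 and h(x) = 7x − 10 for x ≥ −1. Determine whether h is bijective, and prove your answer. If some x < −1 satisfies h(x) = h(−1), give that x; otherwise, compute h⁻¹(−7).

Both pieces are strictly increasing (slopes 3 and 7), so each is injective on its own interval.
The left piece maps (−∞, −1) onto (−∞, −17); the right piece maps [−1, ∞) onto [−17, ∞).
Since −17 = −17, the images partition ℝ: h is injective and surjective, hence bijective.
Because the two images are disjoint, no x < −1 has h(x) = h(−1), so we compute h⁻¹(−7): −7 lies in [−17, ∞), so solve 7x − 10 = −7: x = (−7 + 10)/7 = 3/7.

3/7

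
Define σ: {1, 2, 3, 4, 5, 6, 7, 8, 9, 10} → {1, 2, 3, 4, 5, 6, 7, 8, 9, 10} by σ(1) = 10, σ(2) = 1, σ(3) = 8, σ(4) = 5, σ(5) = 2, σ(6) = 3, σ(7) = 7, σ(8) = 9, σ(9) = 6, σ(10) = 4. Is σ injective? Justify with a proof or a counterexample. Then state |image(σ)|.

The values σ(1), …, σ(10) are 10, 1, 8, 5, 2, 3, 7, 9, 6, 4 — all distinct.
So σ(s) = σ(t) only when s = t, and σ is injective.
The image of σ is {1, 2, 3, 4, 5, 6, 7, 8, 9, 10}, which has 10 elements.

10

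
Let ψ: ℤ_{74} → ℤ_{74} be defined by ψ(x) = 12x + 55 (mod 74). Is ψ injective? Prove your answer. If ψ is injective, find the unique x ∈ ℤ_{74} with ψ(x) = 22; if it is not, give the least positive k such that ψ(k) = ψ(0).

We have gcd(12, 74) = 2 > 1. Taking u = 0 and v = 37: ψ(0) = 55 and ψ(37) = 12·37 + 55 = 499 ≡ 55 (mod 74).
So ψ(0) = ψ(37) while 0 ≠ 37, therefore ψ is not injective.
Since ψ is not injective, we find the least positive k with ψ(k) = ψ(0): this means 12k ≡ 0 (mod 74), i.e. 74 ∣ 12k. Since gcd(12, 74) = 2, dividing through by 2 this holds exactly when 37 ∣ 6k, and as gcd(6, 37) = 1, exactly when 37 ∣ k.
The smallest positive such k is 37.

37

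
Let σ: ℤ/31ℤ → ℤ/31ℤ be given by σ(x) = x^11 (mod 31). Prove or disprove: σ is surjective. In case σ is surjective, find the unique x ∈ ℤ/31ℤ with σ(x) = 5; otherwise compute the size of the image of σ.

Since 31 is prime, the nonzero elements of ℤ/31ℤ form a cyclic group of order 30.
As gcd(11, 30) = 1, raising to the 11th power is a bijection on this group: if s^11 ≡ t^11 then (st^{−1})^11 = 1, and the only element of order dividing gcd(11, 30) = 1 is 1, so s = t.
With σ(0) = 0 this makes σ injective on all of ℤ/31ℤ, hence bijective (finite equal-size domain and codomain). In particular σ is surjective.
Since σ is surjective, we find the preimage of 5. The inverse of x ↦ x^11 on (ℤ/31ℤ)^× is x ↦ x^11, because 11·11 = 121 = 4·30 + 1 ≡ 1 (mod 30) and x^{30} = 1 for x ≠ 0 (Fermat). So σ⁻¹(5) = 5^11 mod 31.
Repeated squaring mod 31: 5^1 ≡ 5, 5^2 ≡ 5² = 25, 5^4 ≡ 25² = 625 ≡ 5, 5^8 ≡ 5² = 25. Since 11 = 8 + 2 + 1, 5^11 ≡ 25·25·5: 25·25 = 625 ≡ 5, then 5·5 = 25. So 5^11 ≡ 25 (mod 31).
Hence σ⁻¹(5) = 25.

25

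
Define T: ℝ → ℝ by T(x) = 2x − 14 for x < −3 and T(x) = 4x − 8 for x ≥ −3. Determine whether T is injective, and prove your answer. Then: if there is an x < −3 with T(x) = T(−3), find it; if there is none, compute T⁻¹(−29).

-15/2

Both pieces are strictly increasing (slopes 2 and 4), so each is injective on its own interval.
The left piece maps (−∞, −3) onto (−∞, −20); the right piece maps [−3, ∞) onto [−20, ∞).
These images are disjoint, so no value is attained by both pieces. So T is injective.
Because the two images are disjoint, no x < −3 has T(x) = T(−3), so we compute T⁻¹(−29): −29 lies in (−∞, −20), so solve 2x − 14 = −29: x = (−29 + 14)/2 = −15/2.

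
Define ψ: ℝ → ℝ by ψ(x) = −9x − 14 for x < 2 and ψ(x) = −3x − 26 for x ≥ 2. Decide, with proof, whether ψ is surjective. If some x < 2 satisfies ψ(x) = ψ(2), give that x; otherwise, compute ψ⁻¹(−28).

14/9

Both pieces are strictly decreasing (slopes −9 and −3), so each is injective on its own interval.
The left piece maps (−∞, 2) onto (−32, ∞); the right piece maps [2, ∞) onto (−∞, −32].
These images together cover ℝ, so ψ is surjective.
Because the two images are disjoint, no x < 2 has ψ(x) = ψ(2), so we compute ψ⁻¹(−28): −28 lies in (−32, ∞), so solve −9x − 14 = −28: x = (−28 + 14)/(−9) = 14/9.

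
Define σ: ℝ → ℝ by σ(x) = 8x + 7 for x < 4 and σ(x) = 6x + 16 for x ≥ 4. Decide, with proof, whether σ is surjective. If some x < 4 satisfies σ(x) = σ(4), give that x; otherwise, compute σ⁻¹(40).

4

Both pieces are strictly increasing (slopes 8 and 6), so each is injective on its own interval.
The left piece maps (−∞, 4) onto (−∞, 39); the right piece maps [4, ∞) onto [40, ∞).
The union (−∞, 39) ∪ [40, ∞) omits the interval between 39 and 40; in particular 39 has no preimage. So σ is not surjective.
Because the two images are disjoint, no x < 4 has σ(x) = σ(4), so we compute σ⁻¹(40): 40 lies in [40, ∞), so solve 6x + 16 = 40: x = (40 − 16)/6 = 4.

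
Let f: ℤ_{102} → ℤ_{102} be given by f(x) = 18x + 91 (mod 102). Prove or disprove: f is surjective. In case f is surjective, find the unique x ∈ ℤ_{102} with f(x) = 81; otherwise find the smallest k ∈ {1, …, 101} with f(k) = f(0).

Since gcd(18, 102) = 6, we have 18x ≡ 0 (mod 6) for all x, so f(x) ≡ 1 (mod 6).
But 0 ≢ 1 (mod 6), so 0 ∈ ℤ_{102} has no preimage. Therefore f is not surjective.
Since f is not surjective, we find the least positive k with f(k) = f(0): this means 18k ≡ 0 (mod 102), i.e. 102 ∣ 18k. Since gcd(18, 102) = 6, dividing through by 6 this holds exactly when 17 ∣ 3k, and as gcd(3, 17) = 1, exactly when 17 ∣ k.
The smallest positive such k is 17.

17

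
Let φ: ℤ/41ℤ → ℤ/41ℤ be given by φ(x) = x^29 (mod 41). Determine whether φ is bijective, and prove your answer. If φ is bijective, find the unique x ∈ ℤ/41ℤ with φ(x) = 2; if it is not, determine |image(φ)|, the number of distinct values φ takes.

Since 41 is prime, the nonzero elements of ℤ/41ℤ form a cyclic group of order 40.
As gcd(29, 40) = 1, raising to the 29th power is a bijection on this group: if s^29 ≡ t^29 then (st^{−1})^29 = 1, and the only element of order dividing gcd(29, 40) = 1 is 1, so s = t.
With φ(0) = 0 this makes φ injective on all of ℤ/41ℤ, hence bijective (finite equal-size domain and codomain). In particular φ is bijective.
Since φ is bijective, we find the preimage of 2. The inverse of x ↦ x^29 on (ℤ/41ℤ)^× is x ↦ x^29, because 29·29 = 841 = 21·40 + 1 ≡ 1 (mod 40) and x^{40} = 1 for x ≠ 0 (Fermat). So φ⁻¹(2) = 2^29 mod 41.
Repeated squaring mod 41: 2^1 ≡ 2, 2^2 ≡ 2² = 4, 2^4 ≡ 4² = 16, 2^8 ≡ 16² = 256 ≡ 10, 2^16 ≡ 10² = 100 ≡ 18. Since 29 = 16 + 8 + 4 + 1, 2^29 ≡ 18·10·16·2: 18·10 = 180 ≡ 16, then 16·16 = 256 ≡ 10, then 10·2 = 20. So 2^29 ≡ 20 (mod 41).
Hence φ⁻¹(2) = 20.

20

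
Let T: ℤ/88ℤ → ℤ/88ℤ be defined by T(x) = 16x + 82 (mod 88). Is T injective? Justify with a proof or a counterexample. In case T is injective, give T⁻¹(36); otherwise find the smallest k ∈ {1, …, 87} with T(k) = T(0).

11

We have gcd(16, 88) = 8 > 1. Taking s = 0 and t = 11: T(0) = 82 and T(11) = 16·11 + 82 = 258 ≡ 82 (mod 88).
So T(0) = T(11) while 0 ≠ 11, so T is not injective.
Since T is not injective, we find the least positive k with T(k) = T(0): this means 16k ≡ 0 (mod 88), i.e. 88 ∣ 16k. Since gcd(16, 88) = 8, dividing through by 8 this holds exactly when 11 ∣ 2k, and as gcd(2, 11) = 1, exactly when 11 ∣ k.
The smallest positive such k is 11.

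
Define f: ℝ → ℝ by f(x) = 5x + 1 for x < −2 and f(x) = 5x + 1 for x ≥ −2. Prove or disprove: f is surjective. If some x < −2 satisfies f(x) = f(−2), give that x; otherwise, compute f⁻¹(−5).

Both pieces are strictly increasing (slopes 5 and 5), so each is injective on its own interval.
The left piece maps (−∞, −2) onto (−∞, −9); the right piece maps [−2, ∞) onto [−9, ∞).
These images together cover ℝ, so f is surjective.
Because the two images are disjoint, no x < −2 has f(x) = f(−2), so we compute f⁻¹(−5): −5 lies in [−9, ∞), so solve 5x + 1 = −5: x = (−5 − 1)/5 = −6/5.

-6/5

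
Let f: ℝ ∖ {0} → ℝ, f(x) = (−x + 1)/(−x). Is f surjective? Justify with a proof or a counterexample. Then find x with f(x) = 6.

-1/5

If f(x) = 1, cross-multiplying gives −1(−x + 1) = −1(−x), which simplifies to −1 = 0 — false.  So 1 has no preimage and f is not surjective.
Solving f(x) = 6: cross-multiplying gives −x + 1 = 6(−x), which rearranges to 5x = −1, so x = −1/5.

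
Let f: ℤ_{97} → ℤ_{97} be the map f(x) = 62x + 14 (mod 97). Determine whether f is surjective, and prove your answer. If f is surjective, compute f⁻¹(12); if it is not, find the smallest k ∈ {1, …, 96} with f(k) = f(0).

25

Since gcd(62, 97) = 1, 62 is invertible modulo 97. Euclid's algorithm: 97 = 1·62 + 35, 62 = 1·35 + 27, 35 = 1·27 + 8, 27 = 3·8 + 3, 8 = 2·3 + 2, 3 = 1·2 + 1; back-substituting gives 1 = 36·62 − 23·97, so 62⁻¹ ≡ 36 (mod 97).
Then y ↦ 36(y − 14) is a two-sided inverse to f, so every y ∈ ℤ_{97} has a preimage.
Hence f is surjective.
Since f is surjective, we find f⁻¹(12): we need 62x ≡ 12 − 14 ≡ 95 (mod 97). Using 62⁻¹ = 36: x ≡ 36·95 = 3420 = 35·97 + 25, so x = 25.
Check: f(25) = 62·25 + 14 = 1564 = 16·97 + 12 ≡ 12 (mod 97).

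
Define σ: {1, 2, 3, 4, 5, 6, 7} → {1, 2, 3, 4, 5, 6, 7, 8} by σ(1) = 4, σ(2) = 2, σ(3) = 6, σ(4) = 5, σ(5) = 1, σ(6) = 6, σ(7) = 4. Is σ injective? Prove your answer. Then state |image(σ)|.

σ(3) = 6 = σ(6) with 3 ≠ 6, so σ is not injective.
The image of σ is {1, 2, 4, 5, 6}, which has 5 elements.

5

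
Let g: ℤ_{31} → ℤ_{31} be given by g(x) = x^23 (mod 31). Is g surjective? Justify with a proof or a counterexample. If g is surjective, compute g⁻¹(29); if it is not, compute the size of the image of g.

27

Since 31 is prime, the nonzero elements of ℤ_{31} form a cyclic group of order 30.
As gcd(23, 30) = 1, raising to the 23rd power is a bijection on this group: if a^23 ≡ b^23 then (ab^{−1})^23 = 1, and the only element of order dividing gcd(23, 30) = 1 is 1, so a = b.
With g(0) = 0 this makes g injective on all of ℤ_{31}, hence bijective (finite equal-size domain and codomain). In particular g is surjective.
Since g is surjective, we find the preimage of 29. The inverse of x ↦ x^23 on (ℤ_{31})^× is x ↦ x^17, because 23·17 = 391 = 13·30 + 1 ≡ 1 (mod 30) and x^{30} = 1 for x ≠ 0 (Fermat). So g⁻¹(29) = 29^17 mod 31.
Repeated squaring mod 31: 29^1 ≡ 29, 29^2 ≡ 29² = 841 ≡ 4, 29^4 ≡ 4² = 16, 29^8 ≡ 16² = 256 ≡ 8, 29^16 ≡ 8² = 64 ≡ 2. Since 17 = 16 + 1, 29^17 ≡ 2·29: 2·29 = 58 ≡ 27. So 29^17 ≡ 27 (mod 31).
Hence g⁻¹(29) = 27.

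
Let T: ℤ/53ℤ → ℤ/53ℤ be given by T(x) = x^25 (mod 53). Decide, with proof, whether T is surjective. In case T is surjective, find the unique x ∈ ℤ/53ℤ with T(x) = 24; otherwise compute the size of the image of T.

Since 53 is prime, the nonzero elements of ℤ/53ℤ form a cyclic group of order 52.
As gcd(25, 52) = 1, raising to the 25th power is a bijection on this group: if s^25 ≡ t^25 then (st^{−1})^25 = 1, and the only element of order dividing gcd(25, 52) = 1 is 1, so s = t.
With T(0) = 0 this makes T injective on all of ℤ/53ℤ, hence bijective (finite equal-size domain and codomain). In particular T is surjective.
Since T is surjective, we find the preimage of 24. The inverse of x ↦ x^25 on (ℤ/53ℤ)^× is x ↦ x^25, because 25·25 = 625 = 12·52 + 1 ≡ 1 (mod 52) and x^{52} = 1 for x ≠ 0 (Fermat). So T⁻¹(24) = 24^25 mod 53.
Repeated squaring mod 53: 24^1 ≡ 24, 24^2 ≡ 24² = 576 ≡ 46, 24^4 ≡ 46² = 2116 ≡ 49, 24^8 ≡ 49² = 2401 ≡ 16, 24^16 ≡ 16² = 256 ≡ 44. Since 25 = 16 + 8 + 1, 24^25 ≡ 44·16·24: 44·16 = 704 ≡ 15, then 15·24 = 360 ≡ 42. So 24^25 ≡ 42 (mod 53).
Hence T⁻¹(24) = 42.

42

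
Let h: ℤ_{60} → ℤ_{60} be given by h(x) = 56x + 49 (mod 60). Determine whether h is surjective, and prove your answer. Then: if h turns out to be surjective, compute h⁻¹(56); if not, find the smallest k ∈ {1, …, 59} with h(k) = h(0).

15

Recall: surjectivity means every element of the codomain has a preimage under h.
Since gcd(56, 60) = 4, we have 56x ≡ 0 (mod 4) for all x, so h(x) ≡ 1 (mod 4).
But 0 ≢ 1 (mod 4), so 0 ∈ ℤ_{60} has no preimage. Hence h is not surjective.
Since h is not surjective, we find the least positive k with h(k) = h(0): this means 56k ≡ 0 (mod 60), i.e. 60 ∣ 56k. Since gcd(56, 60) = 4, dividing through by 4 this holds exactly when 15 ∣ 14k, and as gcd(14, 15) = 1, exactly when 15 ∣ k.
The smallest positive such k is 15.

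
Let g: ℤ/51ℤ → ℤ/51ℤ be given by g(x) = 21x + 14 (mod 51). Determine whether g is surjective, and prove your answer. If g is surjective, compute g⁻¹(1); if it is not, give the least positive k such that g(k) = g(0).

Since gcd(21, 51) = 3, we have 21x ≡ 0 (mod 3) for all x, so g(x) ≡ 2 (mod 3).
But 0 ≢ 2 (mod 3), so 0 ∈ ℤ/51ℤ has no preimage. So g is not surjective.
Since g is not surjective, we find the least positive k with g(k) = g(0): this means 21k ≡ 0 (mod 51), i.e. 51 ∣ 21k. Since gcd(21, 51) = 3, dividing through by 3 this holds exactly when 17 ∣ 7k, and as gcd(7, 17) = 1, exactly when 17 ∣ k.
The smallest positive such k is 17.

17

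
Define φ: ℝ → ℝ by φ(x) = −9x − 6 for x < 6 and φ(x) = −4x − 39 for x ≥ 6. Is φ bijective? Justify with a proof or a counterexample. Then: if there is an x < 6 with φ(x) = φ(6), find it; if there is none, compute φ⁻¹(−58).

52/9

Both pieces are strictly decreasing (slopes −9 and −4), so each is injective on its own interval.
The left piece maps (−∞, 6) onto (−60, ∞); the right piece maps [6, ∞) onto (−∞, −63].
The images leave a gap (−60 has no preimage), so φ is not surjective, hence not bijective.
Because the two images are disjoint, no x < 6 has φ(x) = φ(6), so we compute φ⁻¹(−58): −58 lies in (−60, ∞), so solve −9x − 6 = −58: x = (−58 + 6)/(−9) = 52/9.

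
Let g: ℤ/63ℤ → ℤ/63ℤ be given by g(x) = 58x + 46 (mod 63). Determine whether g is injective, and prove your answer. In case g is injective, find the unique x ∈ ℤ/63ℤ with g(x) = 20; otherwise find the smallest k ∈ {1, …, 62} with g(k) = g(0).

43

By definition, injectivity means: for all u, v in the domain, g(u) = g(v) implies u = v.
Suppose g(u) = g(v) in ℤ/63ℤ. Then 58u + 46 ≡ 58v + 46 (mod 63), so 58(u − v) ≡ 0 (mod 63).
Since gcd(58, 63) = 1, 58 is invertible modulo 63, hence u − v ≡ 0 (mod 63), i.e. u = v.
So g is injective.
We now compute 58⁻¹ mod 63 explicitly. Euclid's algorithm: 63 = 1·58 + 5, 58 = 11·5 + 3, 5 = 1·3 + 2, 3 = 1·2 + 1; back-substituting gives 1 = 25·58 − 23·63, so 58⁻¹ ≡ 25 (mod 63).
Since g is injective, we find g⁻¹(20): we need 58x ≡ 20 − 46 ≡ 37 (mod 63). Using 58⁻¹ = 25: x ≡ 25·37 = 925 = 14·63 + 43, so x = 43.
Check: g(43) = 58·43 + 46 = 2540 = 40·63 + 20 ≡ 20 (mod 63).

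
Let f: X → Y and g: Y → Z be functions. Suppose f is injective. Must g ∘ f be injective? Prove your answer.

not injective

No. Take X = Y = Z = {0, 1}, f = identity (injective), and g(x) = 0 for every x.
Then (g ∘ f)(0) = 0 = (g ∘ f)(1) with 0 ≠ 1, so g ∘ f is not injective.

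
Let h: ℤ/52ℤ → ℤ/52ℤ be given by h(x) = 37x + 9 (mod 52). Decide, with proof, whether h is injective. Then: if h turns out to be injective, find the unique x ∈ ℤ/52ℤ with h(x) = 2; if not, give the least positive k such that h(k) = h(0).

If h(s) = h(t), then 37s ≡ 37t (mod 52). Because gcd(37, 52) = 1, we may cancel 37 to get s ≡ t (mod 52).
Therefore h is injective.
We now compute 37⁻¹ mod 52 explicitly. Euclid's algorithm: 52 = 1·37 + 15, 37 = 2·15 + 7, 15 = 2·7 + 1; back-substituting gives 1 = 45·37 − 32·52, so 37⁻¹ ≡ 45 (mod 52).
Since h is injective, we find h⁻¹(2): we need 37x ≡ 2 − 9 ≡ 45 (mod 52). Using 37⁻¹ = 45: x ≡ 45·45 = 2025 = 38·52 + 49, so x = 49.
Check: h(49) = 37·49 + 9 = 1822 = 35·52 + 2 ≡ 2 (mod 52).

49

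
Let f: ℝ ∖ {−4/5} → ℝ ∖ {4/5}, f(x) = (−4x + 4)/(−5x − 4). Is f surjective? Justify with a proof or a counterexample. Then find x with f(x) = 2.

-2

For any y ≠ 4/5, solving y(−5x − 4) = −4x + 4 for x gives a well-defined x ≠ −4/5. So f is surjective.
Solving f(x) = 2: cross-multiplying gives −4x + 4 = 2(−5x − 4), which rearranges to 6x = −12, so x = −2.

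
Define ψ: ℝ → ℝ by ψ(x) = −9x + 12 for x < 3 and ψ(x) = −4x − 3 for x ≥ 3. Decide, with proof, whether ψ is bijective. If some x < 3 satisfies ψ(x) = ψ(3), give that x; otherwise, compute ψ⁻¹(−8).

20/9

Both pieces are strictly decreasing (slopes −9 and −4), so each is injective on its own interval.
The left piece maps (−∞, 3) onto (−15, ∞); the right piece maps [3, ∞) onto (−∞, −15].
Since −15 = −15, the images partition ℝ: ψ is injective and surjective, hence bijective.
Because the two images are disjoint, no x < 3 has ψ(x) = ψ(3), so we compute ψ⁻¹(−8): −8 lies in (−15, ∞), so solve −9x + 12 = −8: x = (−8 − 12)/(−9) = 20/9.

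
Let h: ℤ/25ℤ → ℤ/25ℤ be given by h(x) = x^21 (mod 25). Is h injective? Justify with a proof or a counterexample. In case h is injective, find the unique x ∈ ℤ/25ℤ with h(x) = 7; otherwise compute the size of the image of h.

21

h(0) = 0^21 = 0.
h(5): Repeated squaring mod 25: 5^1 ≡ 5, 5^2 ≡ 5² = 25 ≡ 0, 5^4 ≡ 0² = 0, 5^8 ≡ 0² = 0, 5^16 ≡ 0² = 0. Since 21 = 16 + 4 + 1, 5^21 ≡ 0·0·5: 0·0 = 0, then 0·5 = 0. So 5^21 ≡ 0 (mod 25).
So h(0) = h(5) = 0 while 0 ≠ 5, so h is not injective.
Since h is not injective, we determine |image(h)|. Computing x^21 mod 25 for each x (by repeated squaring, reducing mod 25 at every step), the values h(0), h(1), …, h(24) are: 0, 1, 2, 3, 4, 0, 6, 7, 8, 9, 0, 11, 12, 13, 14, 0, 16, 17, 18, 19, 0, 21, 22, 23, 24.
The distinct values are {0, 1, 2, 3, 4, 6, 7, 8, 9, 11, 12, 13, 14, 16, 17, 18, 19, 21, 22, 23, 24}; there are 21 of them.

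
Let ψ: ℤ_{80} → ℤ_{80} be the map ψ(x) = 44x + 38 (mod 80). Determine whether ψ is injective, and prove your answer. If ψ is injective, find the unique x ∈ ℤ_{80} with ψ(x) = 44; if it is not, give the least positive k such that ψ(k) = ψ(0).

We have gcd(44, 80) = 4 > 1. Taking s = 0 and t = 20: ψ(0) = 38 and ψ(20) = 44·20 + 38 = 918 ≡ 38 (mod 80).
So ψ(0) = ψ(20) while 0 ≠ 20, hence ψ is not injective.
Since ψ is not injective, we find the least positive k with ψ(k) = ψ(0): this means 44k ≡ 0 (mod 80), i.e. 80 ∣ 44k. Since gcd(44, 80) = 4, dividing through by 4 this holds exactly when 20 ∣ 11k, and as gcd(11, 20) = 1, exactly when 20 ∣ k.
The smallest positive such k is 20.

20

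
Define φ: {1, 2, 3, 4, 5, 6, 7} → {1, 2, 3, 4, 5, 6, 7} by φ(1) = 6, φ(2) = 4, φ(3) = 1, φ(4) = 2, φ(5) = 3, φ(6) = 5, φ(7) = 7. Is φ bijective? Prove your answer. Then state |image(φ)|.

The values 6, 4, 1, 2, 3, 5, 7 are a permutation of {1, 2, 3, 4, 5, 6, 7}: each element appears exactly once.
So φ is injective and surjective, hence bijective.
The image of φ is {1, 2, 3, 4, 5, 6, 7}, which has 7 elements.

7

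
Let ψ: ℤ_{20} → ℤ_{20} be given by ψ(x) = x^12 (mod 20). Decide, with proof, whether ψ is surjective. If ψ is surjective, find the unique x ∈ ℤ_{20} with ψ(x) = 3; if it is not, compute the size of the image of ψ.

ψ(1) = 1^12 = 1.
ψ(3): Repeated squaring mod 20: 3^1 ≡ 3, 3^2 ≡ 3² = 9, 3^4 ≡ 9² = 81 ≡ 1, 3^8 ≡ 1² = 1. Since 12 = 8 + 4, 3^12 ≡ 1·1: 1·1 = 1. So 3^12 ≡ 1 (mod 20).
So ψ(1) = ψ(3) = 1 while 1 ≠ 3, thus ψ is not injective.
A non-injective map from the 20-element set ℤ_{20} to itself takes at most 19 distinct values, so it cannot be surjective. So ψ is not surjective.
Since ψ is not surjective, we determine |image(ψ)|. Computing x^12 mod 20 for each x (by repeated squaring, reducing mod 20 at every step), the values ψ(0), ψ(1), …, ψ(19) are: 0, 1, 16, 1, 16, 5, 16, 1, 16, 1, 0, 1, 16, 1, 16, 5, 16, 1, 16, 1.
The distinct values are {0, 1, 5, 16}; there are 4 of them.

4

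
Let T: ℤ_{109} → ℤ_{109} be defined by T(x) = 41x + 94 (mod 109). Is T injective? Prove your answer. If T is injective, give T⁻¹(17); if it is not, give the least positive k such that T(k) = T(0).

By definition, injectivity means: for all a, b in the domain, T(a) = T(b) implies a = b.
Suppose T(a) = T(b) in ℤ_{109}. Then 41a + 94 ≡ 41b + 94 (mod 109), thus 41(a − b) ≡ 0 (mod 109).
Since gcd(41, 109) = 1, 41 is invertible modulo 109, therefore a − b ≡ 0 (mod 109), i.e. a = b.
So T is injective.
We now compute 41⁻¹ mod 109 explicitly. Euclid's algorithm: 109 = 2·41 + 27, 41 = 1·27 + 14, 27 = 1·14 + 13, 14 = 1·13 + 1; back-substituting gives 1 = 8·41 − 3·109, so 41⁻¹ ≡ 8 (mod 109).
Since T is injective, we compute T⁻¹(17): solve 41x + 94 ≡ 17 (mod 109), i.e. 41x ≡ 32 (mod 109).
Multiplying by 41⁻¹ = 8 gives x ≡ 8·32 = 256 = 2·109 + 38 ≡ 38 (mod 109).
Check: T(38) = 41·38 + 94 = 1652 = 15·109 + 17 ≡ 17 (mod 109).

38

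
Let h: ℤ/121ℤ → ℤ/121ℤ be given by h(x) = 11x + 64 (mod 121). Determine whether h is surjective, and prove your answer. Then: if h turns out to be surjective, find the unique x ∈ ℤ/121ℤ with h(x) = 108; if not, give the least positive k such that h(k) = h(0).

11

Recall that h is surjective if every y in the codomain equals h(x) for some x in the domain.
Since gcd(11, 121) = 11, we have 11x ≡ 0 (mod 11) for all x, so h(x) ≡ 9 (mod 11).
But 0 ≢ 9 (mod 11), so 0 ∈ ℤ/121ℤ has no preimage. Hence h is not surjective.
Since h is not surjective, we find the least positive k with h(k) = h(0): this means 11k ≡ 0 (mod 121), i.e. 121 ∣ 11k. Since gcd(11, 121) = 11, dividing through by 11 this holds exactly when 11 ∣ k.
The smallest positive such k is 11.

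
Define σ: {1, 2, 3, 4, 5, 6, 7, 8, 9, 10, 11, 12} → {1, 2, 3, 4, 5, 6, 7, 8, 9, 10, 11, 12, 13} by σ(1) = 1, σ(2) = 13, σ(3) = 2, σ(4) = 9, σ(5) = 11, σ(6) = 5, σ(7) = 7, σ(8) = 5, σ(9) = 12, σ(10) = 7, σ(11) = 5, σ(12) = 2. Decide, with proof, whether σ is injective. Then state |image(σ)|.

σ(6) = 5 = σ(8) with 6 ≠ 8, so σ is not injective.
The image of σ is {1, 2, 5, 7, 9, 11, 12, 13}, which has 8 elements.

8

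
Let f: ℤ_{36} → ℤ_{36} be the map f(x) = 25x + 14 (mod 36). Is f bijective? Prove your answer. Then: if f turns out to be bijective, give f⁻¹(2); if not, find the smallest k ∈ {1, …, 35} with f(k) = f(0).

24

Suppose f(a) = f(b) in ℤ_{36}. Then 25a + 14 ≡ 25b + 14 (mod 36), hence 25(a − b) ≡ 0 (mod 36).
Since gcd(25, 36) = 1, 25 is invertible modulo 36, thus a − b ≡ 0 (mod 36), i.e. a = b.
We now compute 25⁻¹ mod 36 explicitly. Euclid's algorithm: 36 = 1·25 + 11, 25 = 2·11 + 3, 11 = 3·3 + 2, 3 = 1·2 + 1; back-substituting gives 1 = 13·25 − 9·36, so 25⁻¹ ≡ 13 (mod 36).
Then y ↦ 13(y − 14) is a two-sided inverse to f, so every y ∈ ℤ_{36} has a preimage.
Hence f is bijective.
Since f is bijective, we compute f⁻¹(2): solve 25x + 14 ≡ 2 (mod 36), i.e. 25x ≡ 24 (mod 36).
Multiplying by 25⁻¹ = 13 gives x ≡ 13·24 = 312 = 8·36 + 24 ≡ 24 (mod 36).
Check: f(24) = 25·24 + 14 = 614 = 17·36 + 2 ≡ 2 (mod 36).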